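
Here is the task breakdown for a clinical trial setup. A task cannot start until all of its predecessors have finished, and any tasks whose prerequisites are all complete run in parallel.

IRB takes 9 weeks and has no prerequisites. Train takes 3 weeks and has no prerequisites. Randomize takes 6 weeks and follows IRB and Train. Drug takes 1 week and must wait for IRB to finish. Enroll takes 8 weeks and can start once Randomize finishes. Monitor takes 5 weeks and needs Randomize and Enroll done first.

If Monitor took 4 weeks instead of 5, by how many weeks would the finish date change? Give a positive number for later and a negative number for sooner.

Actual critical path: IRB→Randomize→Enroll→Monitor = 9+6+8+5 = 28 ⇒ 28 weeks.
Monitor lies on that path, so at 4 weeks the path becomes 27 weeks.
The critical path is still IRB→Randomize→Enroll→Monitor; finish is now 27 weeks.
Change in finish: 27 − 28 = -1 weeks.

-1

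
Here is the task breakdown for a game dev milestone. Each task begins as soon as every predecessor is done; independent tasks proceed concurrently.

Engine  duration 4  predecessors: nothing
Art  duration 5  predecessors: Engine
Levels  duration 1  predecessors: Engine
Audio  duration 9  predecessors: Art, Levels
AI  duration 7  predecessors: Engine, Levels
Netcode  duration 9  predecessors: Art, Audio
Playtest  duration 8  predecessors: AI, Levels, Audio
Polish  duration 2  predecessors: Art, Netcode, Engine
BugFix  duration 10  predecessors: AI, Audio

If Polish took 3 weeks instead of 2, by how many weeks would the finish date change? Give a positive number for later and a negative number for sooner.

As given, the longest chain is Engine→Art→Audio→Netcode→Polish = 4+5+9+9+2 = 29, so the finish is 29 weeks.
Since Polish is critical, the +1 change carries straight to that chain (now 30 weeks).
That remains the longest chain; total 30 weeks.
Change in finish: 30 − 29 = +1 weeks.

1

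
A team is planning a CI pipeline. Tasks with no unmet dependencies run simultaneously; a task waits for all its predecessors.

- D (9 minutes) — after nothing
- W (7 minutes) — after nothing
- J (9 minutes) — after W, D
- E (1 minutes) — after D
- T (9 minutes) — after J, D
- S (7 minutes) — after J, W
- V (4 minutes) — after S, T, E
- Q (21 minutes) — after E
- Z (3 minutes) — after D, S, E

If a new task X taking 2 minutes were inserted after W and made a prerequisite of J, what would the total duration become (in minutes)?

Originally the project takes 31 minutes.
With X inserted, J now waits for max(W, D, X).
New critical path: D→J→T→V = 9+9+9+4 = 31 ⇒ 31 minutes.

31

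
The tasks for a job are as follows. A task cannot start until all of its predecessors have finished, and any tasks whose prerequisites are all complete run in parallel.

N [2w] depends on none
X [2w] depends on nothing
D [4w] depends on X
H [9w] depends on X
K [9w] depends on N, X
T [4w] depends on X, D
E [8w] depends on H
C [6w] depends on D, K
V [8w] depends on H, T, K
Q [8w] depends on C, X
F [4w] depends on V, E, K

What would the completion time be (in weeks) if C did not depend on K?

With the dependency in place, N→K→C→Q = 2+9+6+8 = 25 sets the finish at 25 weeks.
Without K→C, C's earliest start moves from 11 to 6.
After: N→K→V→F = 2+9+8+4 = 23 → 23 weeks.

23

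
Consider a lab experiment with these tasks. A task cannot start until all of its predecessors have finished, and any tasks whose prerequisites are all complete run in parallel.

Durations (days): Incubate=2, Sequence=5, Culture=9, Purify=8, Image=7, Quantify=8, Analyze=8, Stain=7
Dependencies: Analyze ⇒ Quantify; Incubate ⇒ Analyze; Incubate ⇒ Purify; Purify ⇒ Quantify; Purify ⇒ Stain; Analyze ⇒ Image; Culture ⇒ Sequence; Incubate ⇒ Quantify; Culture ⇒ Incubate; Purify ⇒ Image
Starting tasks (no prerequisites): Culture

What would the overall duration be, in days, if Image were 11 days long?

30

The binding path is Culture→Incubate→Purify→Quantify = 9+2+8+8 = 27; finish at 27 days.
Image is off the critical path — its longest chain is 26 days, giving 1 of slack.
Now Culture→Incubate→Purify→Image = 9+2+8+11 = 30 is longest, so the finish becomes 30 days.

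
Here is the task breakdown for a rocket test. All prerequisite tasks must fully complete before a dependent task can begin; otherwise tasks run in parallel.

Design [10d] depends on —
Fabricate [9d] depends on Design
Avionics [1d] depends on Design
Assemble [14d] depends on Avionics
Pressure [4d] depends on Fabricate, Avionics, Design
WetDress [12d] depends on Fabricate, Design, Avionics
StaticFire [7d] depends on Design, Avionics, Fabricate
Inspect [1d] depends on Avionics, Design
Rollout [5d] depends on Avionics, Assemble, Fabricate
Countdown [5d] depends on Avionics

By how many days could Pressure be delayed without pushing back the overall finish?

8

Critical path: Design→Fabricate→WetDress = 10+9+12 = 31, so the finish is 31 days.
Pressure finishes as early as 23 and must finish by 31.
So Pressure can slip 31 − 23 = 8 days.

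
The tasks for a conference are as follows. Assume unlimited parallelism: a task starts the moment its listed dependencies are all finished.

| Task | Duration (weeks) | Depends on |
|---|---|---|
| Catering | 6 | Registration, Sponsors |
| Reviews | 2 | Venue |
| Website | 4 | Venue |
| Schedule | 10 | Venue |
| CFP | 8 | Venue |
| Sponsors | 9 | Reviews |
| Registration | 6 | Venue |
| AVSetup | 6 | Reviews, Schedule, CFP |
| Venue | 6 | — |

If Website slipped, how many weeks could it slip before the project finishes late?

The longest chain is Venue→Reviews→Sponsors→Catering = 6+2+9+6 = 23; overall finish 23 weeks.
Longest path through Website: 10 weeks (earliest finish 10, latest finish 23).
So Website can slip 23 − 10 = 13 weeks.

13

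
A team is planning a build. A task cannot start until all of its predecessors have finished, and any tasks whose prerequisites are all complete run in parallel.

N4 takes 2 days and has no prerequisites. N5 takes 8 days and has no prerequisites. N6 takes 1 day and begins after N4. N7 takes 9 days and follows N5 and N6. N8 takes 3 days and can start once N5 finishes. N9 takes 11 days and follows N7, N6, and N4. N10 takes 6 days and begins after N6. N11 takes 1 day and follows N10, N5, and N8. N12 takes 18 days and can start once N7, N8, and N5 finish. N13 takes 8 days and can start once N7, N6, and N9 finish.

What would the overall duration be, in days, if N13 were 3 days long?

35

Baseline: N5→N7→N9→N13 = 8+9+11+8 = 36 → 36 days.
N13 is on the critical path; changing it to 3 makes that path 31 days.
Now N5→N7→N12 = 8+9+18 = 35 is longest, so the finish becomes 35 days.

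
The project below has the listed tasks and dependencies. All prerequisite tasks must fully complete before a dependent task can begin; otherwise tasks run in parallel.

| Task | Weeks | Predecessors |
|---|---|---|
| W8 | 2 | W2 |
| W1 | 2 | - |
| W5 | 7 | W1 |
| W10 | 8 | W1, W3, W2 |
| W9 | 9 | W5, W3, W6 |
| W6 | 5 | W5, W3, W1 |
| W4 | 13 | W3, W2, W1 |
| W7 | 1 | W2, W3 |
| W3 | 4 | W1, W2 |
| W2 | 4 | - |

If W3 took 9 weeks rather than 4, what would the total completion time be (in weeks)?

As given, the longest chain is W1→W5→W6→W9 = 2+7+5+9 = 23, so the finish is 23 weeks.
The longest path through W3 is only 22 weeks, so W3 has float 1.
Now W2→W3→W6→W9 = 4+9+5+9 = 27 is longest, so the finish becomes 27 weeks.

27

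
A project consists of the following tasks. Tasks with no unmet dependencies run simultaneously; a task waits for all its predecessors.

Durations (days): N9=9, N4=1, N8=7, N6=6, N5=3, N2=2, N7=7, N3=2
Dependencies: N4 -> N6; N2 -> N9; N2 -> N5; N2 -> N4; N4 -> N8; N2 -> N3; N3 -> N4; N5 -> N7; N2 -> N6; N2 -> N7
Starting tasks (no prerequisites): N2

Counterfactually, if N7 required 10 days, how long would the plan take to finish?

15

The binding path is N2→N5→N7 = 2+3+7 = 12; finish at 12 days.
N7 is on the critical path; changing it to 10 makes that path 15 days.
No other chain overtakes it, so the finish is 15 days.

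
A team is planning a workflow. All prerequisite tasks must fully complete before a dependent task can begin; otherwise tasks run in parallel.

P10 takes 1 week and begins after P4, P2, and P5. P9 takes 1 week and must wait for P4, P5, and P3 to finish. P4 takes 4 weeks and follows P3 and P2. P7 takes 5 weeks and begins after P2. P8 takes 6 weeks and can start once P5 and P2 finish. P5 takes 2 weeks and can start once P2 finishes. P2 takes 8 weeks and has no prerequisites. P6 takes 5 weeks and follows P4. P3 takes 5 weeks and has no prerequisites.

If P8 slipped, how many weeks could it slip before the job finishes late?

1

Critical path: P2→P4→P6 = 8+4+5 = 17, so the finish is 17 weeks.
Longest path through P8: 16 weeks (earliest finish 16, latest finish 17).
So P8 can slip 17 − 16 = 1 week.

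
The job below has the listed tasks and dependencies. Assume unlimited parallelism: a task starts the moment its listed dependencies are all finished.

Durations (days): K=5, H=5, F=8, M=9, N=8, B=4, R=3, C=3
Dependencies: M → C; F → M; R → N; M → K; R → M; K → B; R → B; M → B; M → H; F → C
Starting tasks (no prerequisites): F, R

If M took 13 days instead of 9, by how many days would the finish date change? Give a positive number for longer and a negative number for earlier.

4

Baseline: F→M→K→B = 8+9+5+4 = 26 → 26 days.
M lies on that path, so at 13 days the path becomes 30 days.
The critical path is still F→M→K→B; finish is now 30 days.
Change in finish: 30 − 26 = +4 days.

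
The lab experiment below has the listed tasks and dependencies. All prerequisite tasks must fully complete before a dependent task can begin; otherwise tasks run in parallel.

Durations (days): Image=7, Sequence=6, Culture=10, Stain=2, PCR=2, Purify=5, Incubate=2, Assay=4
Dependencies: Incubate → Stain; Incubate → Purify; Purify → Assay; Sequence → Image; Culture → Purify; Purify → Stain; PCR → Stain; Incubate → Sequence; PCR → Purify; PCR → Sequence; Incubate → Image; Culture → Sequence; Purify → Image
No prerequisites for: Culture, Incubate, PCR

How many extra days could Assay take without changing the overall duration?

The longest chain is Culture→Sequence→Image = 10+6+7 = 23; overall finish 23 days.
The longest chain containing Assay totals 19 days.
Slack of Assay = 19 − 15 = 4 days.

4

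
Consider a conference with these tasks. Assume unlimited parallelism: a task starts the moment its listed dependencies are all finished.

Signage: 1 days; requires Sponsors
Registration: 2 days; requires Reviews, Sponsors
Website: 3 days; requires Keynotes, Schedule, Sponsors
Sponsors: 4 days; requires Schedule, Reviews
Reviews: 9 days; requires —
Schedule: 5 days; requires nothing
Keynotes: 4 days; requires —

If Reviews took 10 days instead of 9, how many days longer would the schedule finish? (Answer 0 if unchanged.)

1

The binding path is Reviews→Sponsors→Website = 9+4+3 = 16; finish at 16 days.
Reviews is on the critical path; changing it to 10 makes that path 17 days.
That remains the longest chain; total 17 days.
Change in finish: 17 − 16 = +1 days.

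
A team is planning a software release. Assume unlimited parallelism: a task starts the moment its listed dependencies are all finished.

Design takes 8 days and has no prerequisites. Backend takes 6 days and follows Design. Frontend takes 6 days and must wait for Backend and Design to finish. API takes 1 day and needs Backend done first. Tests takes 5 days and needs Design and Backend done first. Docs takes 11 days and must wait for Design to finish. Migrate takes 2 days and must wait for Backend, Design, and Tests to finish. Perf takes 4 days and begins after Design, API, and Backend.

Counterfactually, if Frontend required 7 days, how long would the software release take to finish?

21

The binding path is Design→Backend→Tests→Migrate = 8+6+5+2 = 21; finish at 21 days.
The longest path through Frontend is only 20 days, so Frontend has float 1.
New critical path: Design→Backend→Frontend = 8+6+7 = 21 ⇒ 21 days.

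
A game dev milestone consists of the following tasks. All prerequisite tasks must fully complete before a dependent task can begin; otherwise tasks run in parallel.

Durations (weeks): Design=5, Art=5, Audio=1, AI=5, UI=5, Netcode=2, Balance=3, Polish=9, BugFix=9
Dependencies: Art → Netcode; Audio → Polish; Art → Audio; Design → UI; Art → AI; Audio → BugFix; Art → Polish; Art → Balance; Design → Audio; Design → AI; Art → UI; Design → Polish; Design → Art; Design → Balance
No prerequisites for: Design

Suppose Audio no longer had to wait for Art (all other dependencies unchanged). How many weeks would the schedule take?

With the dependency in place, Design→Art→Audio→Polish = 5+5+1+9 = 20 sets the finish at 20 weeks.
Without Art→Audio, Audio's earliest start moves from 10 to 5.
The longest chain is now Design→Art→Polish = 5+5+9 = 19, so the schedule takes 19 weeks.

19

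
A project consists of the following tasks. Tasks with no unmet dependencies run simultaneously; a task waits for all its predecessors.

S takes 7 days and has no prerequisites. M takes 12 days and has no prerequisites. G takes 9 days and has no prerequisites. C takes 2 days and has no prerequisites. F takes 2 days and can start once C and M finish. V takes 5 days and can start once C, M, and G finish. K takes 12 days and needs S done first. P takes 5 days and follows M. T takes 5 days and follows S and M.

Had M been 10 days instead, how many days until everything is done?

19

As given, the longest chain is S→K = 7+12 = 19, so the finish is 19 days.
M has 2 days of float (longest path through it is 17).
The critical path is still S→K; finish is now 19 days.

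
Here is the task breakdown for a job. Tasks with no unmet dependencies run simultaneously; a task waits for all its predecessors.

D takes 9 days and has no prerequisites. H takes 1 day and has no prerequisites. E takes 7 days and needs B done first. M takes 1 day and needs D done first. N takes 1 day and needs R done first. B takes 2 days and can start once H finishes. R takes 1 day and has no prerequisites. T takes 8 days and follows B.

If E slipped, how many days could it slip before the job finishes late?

The longest chain is H→B→T = 1+2+8 = 11; overall finish 11 days.
E finishes as early as 10 and must finish by 11.
So E can slip 11 − 10 = 1 day.

1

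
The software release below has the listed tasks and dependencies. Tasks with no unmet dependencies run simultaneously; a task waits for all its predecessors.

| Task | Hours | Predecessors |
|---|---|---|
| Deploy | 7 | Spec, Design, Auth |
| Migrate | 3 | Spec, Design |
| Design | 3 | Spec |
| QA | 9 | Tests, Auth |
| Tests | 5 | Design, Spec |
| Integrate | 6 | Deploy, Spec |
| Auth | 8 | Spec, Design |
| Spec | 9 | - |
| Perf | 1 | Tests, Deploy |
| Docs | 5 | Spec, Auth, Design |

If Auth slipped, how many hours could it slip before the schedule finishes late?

0

The longest chain is Spec→Design→Auth→Deploy→Integrate = 9+3+8+7+6 = 33; overall finish 33 hours.
Longest path through Auth: 33 hours (earliest finish 20, latest finish 20).
Float = 33 − 33 = 0.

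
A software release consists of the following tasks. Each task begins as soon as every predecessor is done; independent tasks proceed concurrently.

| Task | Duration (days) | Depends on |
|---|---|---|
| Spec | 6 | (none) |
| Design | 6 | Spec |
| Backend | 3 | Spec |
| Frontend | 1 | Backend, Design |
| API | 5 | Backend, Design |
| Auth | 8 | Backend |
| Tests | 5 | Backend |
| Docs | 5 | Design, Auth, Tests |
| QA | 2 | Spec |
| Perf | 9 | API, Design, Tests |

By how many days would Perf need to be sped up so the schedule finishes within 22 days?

Current finish: 26 days; target: 22.
Perf is on every critical path, so each day cut from Perf cuts the finish by one (this holds down to a finish of 22).
Need 26 − 22 = 4 days off Perf → Perf becomes 5 days, finish becomes 22.

4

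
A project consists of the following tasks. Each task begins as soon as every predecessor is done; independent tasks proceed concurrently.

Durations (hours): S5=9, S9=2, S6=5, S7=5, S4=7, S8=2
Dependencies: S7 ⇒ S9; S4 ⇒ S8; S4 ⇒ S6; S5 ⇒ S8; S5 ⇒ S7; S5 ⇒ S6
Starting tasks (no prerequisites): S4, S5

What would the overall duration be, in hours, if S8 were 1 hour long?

16

Baseline: S5→S7→S9 = 9+5+2 = 16 → 16 hours.
S8 has 5 hours of float (longest path through it is 11).
The critical path is still S5→S7→S9; finish is now 16 hours.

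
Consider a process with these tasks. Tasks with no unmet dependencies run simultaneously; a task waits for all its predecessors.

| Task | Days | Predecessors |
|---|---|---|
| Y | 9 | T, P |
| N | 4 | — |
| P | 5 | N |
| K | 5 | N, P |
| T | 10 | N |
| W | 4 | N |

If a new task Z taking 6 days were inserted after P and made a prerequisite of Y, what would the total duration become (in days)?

Originally the plan takes 23 days.
With Z inserted, Y now waits for max(T, P, Z).
New critical path: N→P→Z→Y = 4+5+6+9 = 24 ⇒ 24 days.

24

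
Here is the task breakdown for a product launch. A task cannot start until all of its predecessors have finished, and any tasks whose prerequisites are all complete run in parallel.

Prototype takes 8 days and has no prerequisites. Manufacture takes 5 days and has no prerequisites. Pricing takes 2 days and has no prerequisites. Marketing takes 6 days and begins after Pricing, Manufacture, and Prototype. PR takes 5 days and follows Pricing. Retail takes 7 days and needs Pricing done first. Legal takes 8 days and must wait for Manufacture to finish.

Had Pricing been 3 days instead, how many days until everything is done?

Critical path before the change: Prototype→Marketing = 8+6 = 14 giving 14 days.
Pricing is off the critical path — its longest chain is 9 days, giving 5 of slack.
No other chain overtakes it, so the finish is 14 days.

14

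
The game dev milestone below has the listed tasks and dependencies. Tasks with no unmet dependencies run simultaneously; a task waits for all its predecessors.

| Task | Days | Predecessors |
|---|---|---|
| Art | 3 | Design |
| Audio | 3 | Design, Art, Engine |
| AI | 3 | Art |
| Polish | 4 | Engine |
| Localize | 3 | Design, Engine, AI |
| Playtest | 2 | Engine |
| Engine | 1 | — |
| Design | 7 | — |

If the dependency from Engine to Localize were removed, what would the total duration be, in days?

16

Original critical path: Design→Art→AI→Localize = 7+3+3+3 = 16 ⇒ 16 days.
Dropping Engine→Localize doesn't change Localize's earliest start (13); another predecessor still binds.
New critical path: Design→Art→AI→Localize = 7+3+3+3 = 16 ⇒ 16 days.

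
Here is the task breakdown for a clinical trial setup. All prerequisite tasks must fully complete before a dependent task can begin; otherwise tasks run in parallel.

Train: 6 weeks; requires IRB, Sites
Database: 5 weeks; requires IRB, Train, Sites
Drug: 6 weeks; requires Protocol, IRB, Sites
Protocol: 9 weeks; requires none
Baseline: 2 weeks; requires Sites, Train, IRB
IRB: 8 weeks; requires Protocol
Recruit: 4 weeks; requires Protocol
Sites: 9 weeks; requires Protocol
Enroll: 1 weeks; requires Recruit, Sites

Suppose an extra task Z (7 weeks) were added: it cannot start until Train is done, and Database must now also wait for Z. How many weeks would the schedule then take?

Originally the schedule takes 29 weeks.
With Z inserted, Database now waits for max(IRB, Train, Sites, Z).
New critical path: Protocol→Sites→Train→Z→Database = 9+9+6+7+5 = 36 ⇒ 36 weeks.

36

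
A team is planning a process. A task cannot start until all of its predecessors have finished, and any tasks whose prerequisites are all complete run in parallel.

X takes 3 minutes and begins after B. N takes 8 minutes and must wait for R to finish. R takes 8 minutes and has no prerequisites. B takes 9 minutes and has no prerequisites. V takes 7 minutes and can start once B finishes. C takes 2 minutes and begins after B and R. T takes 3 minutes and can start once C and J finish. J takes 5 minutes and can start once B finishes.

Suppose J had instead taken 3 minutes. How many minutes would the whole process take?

As given, the longest chain is B→J→T = 9+5+3 = 17, so the finish is 17 minutes.
Since J is critical, the -2 change carries straight to that chain (now 15 minutes).
New critical path: B→V = 9+7 = 16 ⇒ 16 minutes.

16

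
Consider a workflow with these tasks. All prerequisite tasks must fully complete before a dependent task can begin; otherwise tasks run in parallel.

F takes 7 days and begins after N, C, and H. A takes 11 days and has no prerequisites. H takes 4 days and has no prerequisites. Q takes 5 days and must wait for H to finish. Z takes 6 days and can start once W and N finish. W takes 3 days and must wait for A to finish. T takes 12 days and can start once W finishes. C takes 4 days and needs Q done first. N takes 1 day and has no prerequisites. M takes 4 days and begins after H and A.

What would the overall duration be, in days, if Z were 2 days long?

Actual critical path: A→W→T = 11+3+12 = 26 ⇒ 26 days.
The longest path through Z is only 20 days, so Z has float 6.
The critical path is still A→W→T; finish is now 26 days.

26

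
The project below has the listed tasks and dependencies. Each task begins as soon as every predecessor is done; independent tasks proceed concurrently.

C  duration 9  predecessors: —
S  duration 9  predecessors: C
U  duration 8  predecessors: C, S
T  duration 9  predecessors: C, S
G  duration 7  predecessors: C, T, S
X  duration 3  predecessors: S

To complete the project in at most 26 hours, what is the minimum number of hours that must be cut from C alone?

Current finish: 34 hours; target: 26.
C is on every critical path, so each hour cut from C cuts the finish by one (this holds down to a finish of 26).
Need 34 − 26 = 8 hours off C → C becomes 1 hour, finish becomes 26.

8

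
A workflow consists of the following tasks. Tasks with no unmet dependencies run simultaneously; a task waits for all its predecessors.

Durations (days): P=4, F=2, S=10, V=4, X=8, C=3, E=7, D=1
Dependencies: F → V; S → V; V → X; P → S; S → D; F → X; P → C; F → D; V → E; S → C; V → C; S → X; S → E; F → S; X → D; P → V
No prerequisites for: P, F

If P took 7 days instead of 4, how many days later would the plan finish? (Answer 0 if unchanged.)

The binding path is P→S→V→X→D = 4+10+4+8+1 = 27; finish at 27 days.
P lies on that path, so at 7 days the path becomes 30 days.
No other chain overtakes it, so the finish is 30 days.
Change in finish: 30 − 27 = +3 days.

3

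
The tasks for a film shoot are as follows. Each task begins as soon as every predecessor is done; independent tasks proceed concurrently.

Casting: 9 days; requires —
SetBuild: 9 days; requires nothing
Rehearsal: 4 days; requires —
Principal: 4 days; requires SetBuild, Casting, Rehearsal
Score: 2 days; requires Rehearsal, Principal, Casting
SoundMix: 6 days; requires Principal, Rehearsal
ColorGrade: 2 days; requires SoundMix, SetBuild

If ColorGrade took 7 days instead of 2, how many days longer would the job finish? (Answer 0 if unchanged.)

5

Baseline: Casting→Principal→SoundMix→ColorGrade = 9+4+6+2 = 21 → 21 days.
ColorGrade is on the critical path; changing it to 7 makes that path 26 days.
That remains the longest chain; total 26 days.
Change in finish: 26 − 21 = +5 days.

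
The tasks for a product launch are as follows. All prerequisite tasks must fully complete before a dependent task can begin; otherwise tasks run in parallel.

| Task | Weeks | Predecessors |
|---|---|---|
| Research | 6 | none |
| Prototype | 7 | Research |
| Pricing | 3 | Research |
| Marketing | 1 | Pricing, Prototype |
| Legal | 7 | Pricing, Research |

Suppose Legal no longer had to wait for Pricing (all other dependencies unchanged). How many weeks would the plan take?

14

With the dependency in place, Research→Pricing→Legal = 6+3+7 = 16 sets the finish at 16 weeks.
Without Pricing→Legal, Legal's earliest start moves from 9 to 6.
After: Research→Prototype→Marketing = 6+7+1 = 14 → 14 weeks.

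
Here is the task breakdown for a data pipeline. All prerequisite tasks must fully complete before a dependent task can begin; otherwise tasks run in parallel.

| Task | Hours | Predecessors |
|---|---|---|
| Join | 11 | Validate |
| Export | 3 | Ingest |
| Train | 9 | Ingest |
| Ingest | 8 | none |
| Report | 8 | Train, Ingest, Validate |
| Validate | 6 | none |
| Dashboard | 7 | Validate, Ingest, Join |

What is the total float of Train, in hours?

0

Critical path: Ingest→Train→Report = 8+9+8 = 25, so the finish is 25 hours.
Train finishes as early as 17 and must finish by 17.
So Train can slip 17 − 17 = 0 hours.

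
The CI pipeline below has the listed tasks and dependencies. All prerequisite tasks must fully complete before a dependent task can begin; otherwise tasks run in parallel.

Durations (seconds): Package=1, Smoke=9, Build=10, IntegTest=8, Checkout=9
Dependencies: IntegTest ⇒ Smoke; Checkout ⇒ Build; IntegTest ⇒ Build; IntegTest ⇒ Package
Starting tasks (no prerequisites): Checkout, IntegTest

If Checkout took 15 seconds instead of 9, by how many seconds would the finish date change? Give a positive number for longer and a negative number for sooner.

6

Actual critical path: Checkout→Build = 9+10 = 19 ⇒ 19 seconds.
Since Checkout is critical, the +6 change carries straight to that chain (now 25 seconds).
No other chain overtakes it, so the finish is 25 seconds.
Change in finish: 25 − 19 = +6 seconds.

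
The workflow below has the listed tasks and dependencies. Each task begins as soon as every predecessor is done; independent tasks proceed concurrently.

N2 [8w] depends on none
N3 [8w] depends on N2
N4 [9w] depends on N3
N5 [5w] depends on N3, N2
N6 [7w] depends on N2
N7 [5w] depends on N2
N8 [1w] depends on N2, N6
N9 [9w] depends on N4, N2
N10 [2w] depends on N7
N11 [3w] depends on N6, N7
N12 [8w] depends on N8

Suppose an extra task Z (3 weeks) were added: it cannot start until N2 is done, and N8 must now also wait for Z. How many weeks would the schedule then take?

34

Originally the schedule takes 34 weeks.
With Z inserted, N8 now waits for max(N2, N6, Z).
New critical path: N2→N3→N4→N9 = 8+8+9+9 = 34 ⇒ 34 weeks.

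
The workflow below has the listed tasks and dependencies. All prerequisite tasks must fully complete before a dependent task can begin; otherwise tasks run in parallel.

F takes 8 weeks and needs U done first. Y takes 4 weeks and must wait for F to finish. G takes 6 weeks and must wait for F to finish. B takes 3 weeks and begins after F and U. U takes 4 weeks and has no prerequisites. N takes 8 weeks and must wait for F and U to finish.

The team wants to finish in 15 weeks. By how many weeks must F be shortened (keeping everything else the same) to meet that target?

Current finish: 20 weeks; target: 15.
F is on every critical path, so each week cut from F cuts the finish by one (this holds down to a finish of 13).
Need 20 − 15 = 5 weeks off F → F becomes 3 weeks, finish becomes 15.

5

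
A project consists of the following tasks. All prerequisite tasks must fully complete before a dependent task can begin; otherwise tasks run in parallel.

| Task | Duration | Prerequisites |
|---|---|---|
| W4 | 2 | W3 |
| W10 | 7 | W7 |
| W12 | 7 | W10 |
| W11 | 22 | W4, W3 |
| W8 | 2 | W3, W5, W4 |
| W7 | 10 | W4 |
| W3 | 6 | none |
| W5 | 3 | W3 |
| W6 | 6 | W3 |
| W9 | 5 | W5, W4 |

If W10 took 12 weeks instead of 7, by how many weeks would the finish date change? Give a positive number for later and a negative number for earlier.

As given, the longest chain is W3→W4→W7→W10→W12 = 6+2+10+7+7 = 32, so the finish is 32 weeks.
Since W10 is critical, the +5 change carries straight to that chain (now 37 weeks).
The critical path is still W3→W4→W7→W10→W12; finish is now 37 weeks.
Change in finish: 37 − 32 = +5 weeks.

5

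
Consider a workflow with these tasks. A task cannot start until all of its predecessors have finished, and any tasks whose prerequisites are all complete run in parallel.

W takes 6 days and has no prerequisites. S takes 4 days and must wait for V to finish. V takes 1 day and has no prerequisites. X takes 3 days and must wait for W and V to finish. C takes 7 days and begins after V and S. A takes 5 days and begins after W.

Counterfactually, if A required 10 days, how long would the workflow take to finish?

16

Critical path before the change: V→S→C = 1+4+7 = 12 giving 12 days.
The longest path through A is only 11 days, so A has float 1.
The binding chain switches to W→A = 6+10 = 16; finish 16 days.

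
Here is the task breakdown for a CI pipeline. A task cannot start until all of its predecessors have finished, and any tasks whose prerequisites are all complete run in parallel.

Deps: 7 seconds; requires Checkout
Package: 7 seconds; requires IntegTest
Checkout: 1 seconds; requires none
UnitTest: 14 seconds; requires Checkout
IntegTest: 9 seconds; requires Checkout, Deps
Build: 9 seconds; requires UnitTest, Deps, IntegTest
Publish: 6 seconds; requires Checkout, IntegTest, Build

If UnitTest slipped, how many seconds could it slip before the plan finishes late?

2

The longest chain is Checkout→Deps→IntegTest→Build→Publish = 1+7+9+9+6 = 32; overall finish 32 seconds.
UnitTest finishes as early as 15 and must finish by 17.
Float = 32 − 30 = 2.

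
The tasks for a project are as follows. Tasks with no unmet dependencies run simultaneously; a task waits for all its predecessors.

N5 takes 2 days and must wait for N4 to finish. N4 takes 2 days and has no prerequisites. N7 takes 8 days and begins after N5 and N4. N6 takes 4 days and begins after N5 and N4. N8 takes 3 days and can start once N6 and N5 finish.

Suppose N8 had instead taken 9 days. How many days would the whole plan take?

As given, the longest chain is N4→N5→N7 = 2+2+8 = 12, so the finish is 12 days.
The longest path through N8 is only 11 days, so N8 has float 1.
New critical path: N4→N5→N6→N8 = 2+2+4+9 = 17 ⇒ 17 days.

17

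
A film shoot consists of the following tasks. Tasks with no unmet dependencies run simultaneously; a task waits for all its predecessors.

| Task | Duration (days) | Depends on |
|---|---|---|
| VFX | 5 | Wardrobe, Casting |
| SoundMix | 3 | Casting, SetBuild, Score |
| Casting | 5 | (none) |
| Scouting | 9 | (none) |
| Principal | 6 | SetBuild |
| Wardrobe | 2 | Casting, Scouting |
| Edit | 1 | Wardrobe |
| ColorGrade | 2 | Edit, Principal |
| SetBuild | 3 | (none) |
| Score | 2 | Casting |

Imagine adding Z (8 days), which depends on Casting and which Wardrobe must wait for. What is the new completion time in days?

Originally the project takes 16 days.
With Z inserted, Wardrobe now waits for max(Casting, Scouting, Z).
New critical path: Casting→Z→Wardrobe→VFX = 5+8+2+5 = 20 ⇒ 20 days.

20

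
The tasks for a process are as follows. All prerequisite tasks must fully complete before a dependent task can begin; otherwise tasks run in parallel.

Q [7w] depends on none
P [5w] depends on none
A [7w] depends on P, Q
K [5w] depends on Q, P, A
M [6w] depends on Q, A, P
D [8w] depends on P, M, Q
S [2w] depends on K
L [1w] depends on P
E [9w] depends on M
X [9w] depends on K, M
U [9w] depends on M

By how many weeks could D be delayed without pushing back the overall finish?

The longest chain is Q→A→M→E = 7+7+6+9 = 29; overall finish 29 weeks.
Longest path through D: 28 weeks (earliest finish 28, latest finish 29).
So D can slip 29 − 28 = 1 week.

1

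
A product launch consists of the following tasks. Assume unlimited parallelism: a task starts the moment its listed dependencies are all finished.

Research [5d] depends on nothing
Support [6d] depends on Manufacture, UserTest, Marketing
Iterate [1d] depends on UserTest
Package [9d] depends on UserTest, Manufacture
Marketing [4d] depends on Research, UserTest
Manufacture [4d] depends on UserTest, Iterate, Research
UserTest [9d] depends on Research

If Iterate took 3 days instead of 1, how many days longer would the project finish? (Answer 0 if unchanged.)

2

Baseline: Research→UserTest→Iterate→Manufacture→Package = 5+9+1+4+9 = 28 → 28 days.
Iterate lies on that path, so at 3 days the path becomes 30 days.
That remains the longest chain; total 30 days.
Change in finish: 30 − 28 = +2 days.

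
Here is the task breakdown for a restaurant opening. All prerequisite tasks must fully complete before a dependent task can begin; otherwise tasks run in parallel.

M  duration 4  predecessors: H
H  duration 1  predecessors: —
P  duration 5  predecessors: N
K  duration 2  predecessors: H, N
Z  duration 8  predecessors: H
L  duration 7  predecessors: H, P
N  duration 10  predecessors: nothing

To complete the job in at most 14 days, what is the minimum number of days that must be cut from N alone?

8

Current finish: 22 days; target: 14.
N is on every critical path, so each day cut from N cuts the finish by one (this holds down to a finish of 13).
Need 22 − 14 = 8 days off N → N becomes 2 days, finish becomes 14.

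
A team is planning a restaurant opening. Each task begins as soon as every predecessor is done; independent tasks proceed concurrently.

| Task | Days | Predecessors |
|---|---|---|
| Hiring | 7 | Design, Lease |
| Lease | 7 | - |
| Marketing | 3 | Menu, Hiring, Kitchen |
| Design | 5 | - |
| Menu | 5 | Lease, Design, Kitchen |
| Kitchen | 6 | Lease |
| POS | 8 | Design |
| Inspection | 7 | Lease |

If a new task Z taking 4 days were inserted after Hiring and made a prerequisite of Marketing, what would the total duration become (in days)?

Originally the schedule takes 21 days.
With Z inserted, Marketing now waits for max(Menu, Hiring, Kitchen, Z).
New critical path: Lease→Kitchen→Menu→Marketing = 7+6+5+3 = 21 ⇒ 21 days.

21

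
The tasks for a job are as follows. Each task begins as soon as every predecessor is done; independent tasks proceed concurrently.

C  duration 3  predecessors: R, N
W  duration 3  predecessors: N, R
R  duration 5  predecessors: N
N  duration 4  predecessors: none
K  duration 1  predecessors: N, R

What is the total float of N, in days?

N→R→W = 4+5+3 = 12 sets the makespan at 12 days.
N finishes as early as 4 and must finish by 4.
Slack of N = 0 − 0 = 0 days.

0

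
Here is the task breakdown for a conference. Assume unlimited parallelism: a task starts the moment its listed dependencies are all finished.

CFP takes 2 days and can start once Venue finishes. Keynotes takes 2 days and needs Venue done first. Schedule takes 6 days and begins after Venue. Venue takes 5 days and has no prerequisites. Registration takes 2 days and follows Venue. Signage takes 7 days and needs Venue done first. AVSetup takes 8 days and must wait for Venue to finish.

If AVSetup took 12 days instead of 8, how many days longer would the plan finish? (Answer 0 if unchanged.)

4

Baseline: Venue→AVSetup = 5+8 = 13 → 13 days.
AVSetup lies on that path, so at 12 days the path becomes 17 days.
The critical path is still Venue→AVSetup; finish is now 17 days.
Change in finish: 17 − 13 = +4 days.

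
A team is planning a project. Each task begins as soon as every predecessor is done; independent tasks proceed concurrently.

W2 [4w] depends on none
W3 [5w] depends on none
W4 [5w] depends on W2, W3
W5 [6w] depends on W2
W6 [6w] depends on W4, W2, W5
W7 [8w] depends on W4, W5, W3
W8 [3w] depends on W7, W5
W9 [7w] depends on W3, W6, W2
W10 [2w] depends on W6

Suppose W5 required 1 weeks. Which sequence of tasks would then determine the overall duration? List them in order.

Critical path before the change: W2→W5→W6→W9 = 4+6+6+7 = 23 giving 23 weeks.
Since W5 is critical, the -5 change carries straight to that chain (now 18 weeks).
Now W3→W4→W6→W9 = 5+5+6+7 = 23 is longest, so the finish becomes 23 weeks.

W3, W4, W6, W9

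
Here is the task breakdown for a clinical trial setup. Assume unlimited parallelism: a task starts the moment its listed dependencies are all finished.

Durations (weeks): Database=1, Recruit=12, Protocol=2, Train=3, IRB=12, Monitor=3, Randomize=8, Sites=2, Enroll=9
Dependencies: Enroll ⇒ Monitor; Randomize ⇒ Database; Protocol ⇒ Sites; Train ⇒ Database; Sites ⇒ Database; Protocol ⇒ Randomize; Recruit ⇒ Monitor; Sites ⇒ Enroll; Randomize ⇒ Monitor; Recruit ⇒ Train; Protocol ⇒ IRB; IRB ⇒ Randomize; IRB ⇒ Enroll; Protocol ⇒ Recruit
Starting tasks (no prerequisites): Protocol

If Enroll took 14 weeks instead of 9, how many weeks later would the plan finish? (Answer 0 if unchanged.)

Critical path before the change: Protocol→IRB→Enroll→Monitor = 2+12+9+3 = 26 giving 26 weeks.
Enroll lies on that path, so at 14 weeks the path becomes 31 weeks.
The critical path is still Protocol→IRB→Enroll→Monitor; finish is now 31 weeks.
Change in finish: 31 − 26 = +5 weeks.

5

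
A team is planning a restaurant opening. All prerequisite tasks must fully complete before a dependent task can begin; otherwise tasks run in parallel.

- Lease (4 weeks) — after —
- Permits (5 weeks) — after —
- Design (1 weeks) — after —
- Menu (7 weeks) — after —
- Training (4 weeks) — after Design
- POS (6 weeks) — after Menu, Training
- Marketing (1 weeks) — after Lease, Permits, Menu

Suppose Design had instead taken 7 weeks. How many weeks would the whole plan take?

As given, the longest chain is Menu→POS = 7+6 = 13, so the finish is 13 weeks.
Design is off the critical path — its longest chain is 11 weeks, giving 2 of slack.
Now Design→Training→POS = 7+4+6 = 17 is longest, so the finish becomes 17 weeks.

17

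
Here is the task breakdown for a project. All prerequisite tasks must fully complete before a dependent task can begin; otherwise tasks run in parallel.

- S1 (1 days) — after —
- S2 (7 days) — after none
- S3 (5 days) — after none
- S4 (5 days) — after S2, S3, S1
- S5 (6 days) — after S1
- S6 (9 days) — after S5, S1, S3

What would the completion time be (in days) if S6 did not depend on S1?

16

With the dependency in place, S1→S5→S6 = 1+6+9 = 16 sets the finish at 16 days.
Dropping S1→S6 doesn't change S6's earliest start (7); another predecessor still binds.
New critical path: S1→S5→S6 = 1+6+9 = 16 ⇒ 16 days.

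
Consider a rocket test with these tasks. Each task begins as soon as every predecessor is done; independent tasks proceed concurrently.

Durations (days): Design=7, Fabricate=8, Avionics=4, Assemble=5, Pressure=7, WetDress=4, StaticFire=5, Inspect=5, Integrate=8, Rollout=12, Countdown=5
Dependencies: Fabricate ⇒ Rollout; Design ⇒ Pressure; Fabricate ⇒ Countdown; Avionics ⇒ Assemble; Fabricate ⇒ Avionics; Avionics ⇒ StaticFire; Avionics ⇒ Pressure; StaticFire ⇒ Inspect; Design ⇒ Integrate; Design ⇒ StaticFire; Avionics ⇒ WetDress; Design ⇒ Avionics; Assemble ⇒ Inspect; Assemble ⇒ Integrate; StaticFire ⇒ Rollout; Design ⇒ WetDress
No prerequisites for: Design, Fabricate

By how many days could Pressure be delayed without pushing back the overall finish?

10

Fabricate→Avionics→StaticFire→Rollout = 8+4+5+12 = 29 sets the makespan at 29 days.
Longest path through Pressure: 19 days (earliest finish 19, latest finish 29).
Slack of Pressure = 22 − 12 = 10 days.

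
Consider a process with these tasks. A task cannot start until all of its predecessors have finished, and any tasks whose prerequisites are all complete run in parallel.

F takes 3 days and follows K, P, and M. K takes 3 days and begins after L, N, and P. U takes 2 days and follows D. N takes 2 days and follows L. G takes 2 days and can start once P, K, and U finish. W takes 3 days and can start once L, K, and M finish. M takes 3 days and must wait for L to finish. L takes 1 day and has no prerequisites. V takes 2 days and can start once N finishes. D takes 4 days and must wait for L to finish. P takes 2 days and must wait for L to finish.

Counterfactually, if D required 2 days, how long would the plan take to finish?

9

As given, the longest chain is L→D→U→G = 1+4+2+2 = 9, so the finish is 9 days.
D lies on that path, so at 2 days the path becomes 7 days.
New critical path: L→N→K→F = 1+2+3+3 = 9 ⇒ 9 days.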